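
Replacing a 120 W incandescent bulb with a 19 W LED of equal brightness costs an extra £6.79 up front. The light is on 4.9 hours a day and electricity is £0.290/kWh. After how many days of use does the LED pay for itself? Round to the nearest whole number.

47 days

Power saved = 120 − 19 = 101 W
Daily energy saved = 101 W × 4.9 h = 494.9 Wh = 0.4949 kWh
Daily savings = 0.4949 × £0.290 = £0.1435
Payback = £6.79 / £0.1435 per day = 47.31 days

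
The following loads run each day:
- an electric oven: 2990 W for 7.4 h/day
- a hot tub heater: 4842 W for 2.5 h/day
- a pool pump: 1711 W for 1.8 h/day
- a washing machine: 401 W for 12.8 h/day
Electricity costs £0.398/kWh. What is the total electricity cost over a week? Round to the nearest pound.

electric oven: 2990 W × 7.4 h × 7 d = 154,882 Wh = 154.9 kWh
hot tub heater: 4842 W × 2.5 h × 7 d = 84,735 Wh = 84.73 kWh
pool pump: 1711 W × 1.8 h × 7 d = 21,559 Wh = 21.56 kWh
washing machine: 401 W × 12.8 h × 7 d = 35,930 Wh = 35.93 kWh
Total energy = 154.9 + 84.73 + 21.56 + 35.93 = 297.1 kWh
Cost = 297.1 kWh × £0.398 = £118.25 ≈ £118

£118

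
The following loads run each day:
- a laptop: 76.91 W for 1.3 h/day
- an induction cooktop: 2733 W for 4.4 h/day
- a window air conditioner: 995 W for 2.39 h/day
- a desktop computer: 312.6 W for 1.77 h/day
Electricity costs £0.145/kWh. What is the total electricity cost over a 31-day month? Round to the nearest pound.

laptop: 76.91 W × 1.3 h × 31 d = 3,099 Wh = 3.099 kWh
induction cooktop: 2733 W × 4.4 h × 31 d = 372,781 Wh = 372.8 kWh
window air conditioner: 995 W × 2.39 h × 31 d = 73,720 Wh = 73.72 kWh
desktop computer: 312.6 W × 1.77 h × 31 d = 17,152 Wh = 17.15 kWh
Total energy = 3.099 + 372.8 + 73.72 + 17.15 = 466.8 kWh
Cost = 466.8 kWh × £0.145 = £67.68 ≈ £68

£68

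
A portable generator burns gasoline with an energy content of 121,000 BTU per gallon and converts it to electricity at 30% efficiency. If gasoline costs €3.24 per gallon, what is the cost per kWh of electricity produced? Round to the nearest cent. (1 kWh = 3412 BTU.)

€0.30

Electrical output per gallon = 121,000 BTU × 0.30 / 3412 BTU/kWh = 10.64 kWh
Cost per kWh = €3.24 / 10.64 kWh = €0.305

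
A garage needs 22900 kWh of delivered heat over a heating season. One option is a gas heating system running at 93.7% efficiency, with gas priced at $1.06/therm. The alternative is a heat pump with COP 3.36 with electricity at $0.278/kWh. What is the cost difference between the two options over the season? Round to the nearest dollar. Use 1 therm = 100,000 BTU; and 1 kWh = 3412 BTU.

Heat load = 22900 kWh × 3412 = 78,134,800 BTU
Gas: input = 78,134,800 / 0.937 = 83,388,260 BTU = 833.9 therm → 833.9 × $1.06 = $883.92
Heat pump: 78,134,800 BTU / 3412 = 22,900 kWh heat; / 3.36 = 6,815 kWh in → × $0.278 = $1,894.70
Difference = |$883.92 − $1,894.70| = $1,010.79 ≈ $1011

$1011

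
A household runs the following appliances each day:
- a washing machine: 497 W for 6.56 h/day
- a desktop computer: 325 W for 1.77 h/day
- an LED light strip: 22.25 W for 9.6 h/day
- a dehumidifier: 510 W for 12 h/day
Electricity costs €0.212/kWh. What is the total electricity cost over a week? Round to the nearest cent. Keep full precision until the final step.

€15.09

washing machine: 497 W × 6.56 h × 7 d = 22,822 Wh = 22.82 kWh
desktop computer: 325 W × 1.77 h × 7 d = 4,027 Wh = 4.027 kWh
LED light strip: 22.25 W × 9.6 h × 7 d = 1,495 Wh = 1.495 kWh
dehumidifier: 510 W × 12 h × 7 d = 42,840 Wh = 42.84 kWh
Total energy = 22.82 + 4.027 + 1.495 + 42.84 = 71.18 kWh
Cost = 71.18 kWh × €0.212 = €15.09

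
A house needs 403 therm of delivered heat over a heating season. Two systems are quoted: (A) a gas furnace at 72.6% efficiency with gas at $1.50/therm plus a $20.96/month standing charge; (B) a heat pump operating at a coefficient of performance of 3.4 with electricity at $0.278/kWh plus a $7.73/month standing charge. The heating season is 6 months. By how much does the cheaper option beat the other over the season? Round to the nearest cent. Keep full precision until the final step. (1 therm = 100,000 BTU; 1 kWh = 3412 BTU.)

$53.72

Heat load = 403 therm × 100,000 = 40,300,000 BTU
Gas: input = 40,300,000 / 0.726 = 55,509,642 BTU = 555.1 therm → 555.1 × $1.50 = $832.64; + 6 × $20.96 standing = $958.40
Heat pump: 40,300,000 BTU / 3412 = 11,810 kWh heat; / 3.4 = 3,474 kWh in → × $0.278 = $965.74; + 6 × $7.73 standing = $1,012.12
Difference = |$958.40 − $1,012.12| = $53.72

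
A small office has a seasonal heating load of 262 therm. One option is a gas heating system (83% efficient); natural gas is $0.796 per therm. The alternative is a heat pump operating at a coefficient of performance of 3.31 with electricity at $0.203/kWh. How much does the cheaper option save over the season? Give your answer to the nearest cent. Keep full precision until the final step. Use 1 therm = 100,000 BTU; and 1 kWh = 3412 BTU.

$219.67

Heat load = 262 therm × 100,000 = 26,200,000 BTU
Gas: input = 26,200,000 / 0.83 = 31,566,265 BTU = 315.7 therm → 315.7 × $0.796 = $251.27
Heat pump: 26,200,000 BTU / 3412 = 7,679 kWh heat; / 3.31 = 2,320 kWh in → × $0.203 = $470.93
Difference = |$251.27 − $470.93| = $219.67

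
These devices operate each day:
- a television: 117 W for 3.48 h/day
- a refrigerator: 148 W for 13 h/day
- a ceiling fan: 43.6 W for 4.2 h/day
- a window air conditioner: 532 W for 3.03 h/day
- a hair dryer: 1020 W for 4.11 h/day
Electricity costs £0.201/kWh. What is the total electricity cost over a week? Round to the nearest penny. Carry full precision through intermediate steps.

£11.70

television: 117 W × 3.48 h × 7 d = 2,850 Wh = 2.85 kWh
refrigerator: 148 W × 13 h × 7 d = 13,468 Wh = 13.47 kWh
ceiling fan: 43.6 W × 4.2 h × 7 d = 1,282 Wh = 1.282 kWh
window air conditioner: 532 W × 3.03 h × 7 d = 11,284 Wh = 11.28 kWh
hair dryer: 1020 W × 4.11 h × 7 d = 29,345 Wh = 29.35 kWh
Total energy = 2.85 + 13.47 + 1.282 + 11.28 + 29.35 = 58.23 kWh
Cost = 58.23 kWh × £0.201 = £11.70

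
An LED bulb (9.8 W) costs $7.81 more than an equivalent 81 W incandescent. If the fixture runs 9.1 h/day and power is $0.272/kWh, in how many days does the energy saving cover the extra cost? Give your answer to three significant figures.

Power saved = 81 − 9.8 = 71.2 W
Daily energy saved = 71.2 W × 9.1 h = 647.9 Wh = 0.64792 kWh
Daily savings = 0.64792 × $0.272 = $0.1762
Payback = $7.81 / $0.1762 per day = 44.32 days

44.3 days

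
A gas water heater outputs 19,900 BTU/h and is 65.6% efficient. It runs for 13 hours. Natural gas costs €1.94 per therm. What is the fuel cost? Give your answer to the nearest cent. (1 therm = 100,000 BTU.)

€7.65

Heat delivered = 19,900 BTU/h × 13 h = 258,700 BTU
Gas input = 258,700 / 0.656 = 394,360 BTU
= 394,360 / 100,000 = 3.944 therm
Cost = 3.944 × €1.94/therm = €7.65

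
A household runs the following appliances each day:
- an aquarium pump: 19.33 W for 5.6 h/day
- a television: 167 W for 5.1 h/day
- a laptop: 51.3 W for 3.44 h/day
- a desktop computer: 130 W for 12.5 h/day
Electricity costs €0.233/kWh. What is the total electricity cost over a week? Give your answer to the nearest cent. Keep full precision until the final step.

€4.50

aquarium pump: 19.33 W × 5.6 h × 7 d = 758 Wh = 0.7577 kWh
television: 167 W × 5.1 h × 7 d = 5,962 Wh = 5.962 kWh
laptop: 51.3 W × 3.44 h × 7 d = 1,235 Wh = 1.235 kWh
desktop computer: 130 W × 12.5 h × 7 d = 11,375 Wh = 11.38 kWh
Total energy = 0.7577 + 5.962 + 1.235 + 11.38 = 19.33 kWh
Cost = 19.33 kWh × €0.233 = €4.50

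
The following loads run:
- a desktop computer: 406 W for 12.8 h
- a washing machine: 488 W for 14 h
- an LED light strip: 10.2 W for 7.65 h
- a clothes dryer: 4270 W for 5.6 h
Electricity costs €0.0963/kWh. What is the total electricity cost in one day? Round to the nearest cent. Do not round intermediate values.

desktop computer: 406 W × 12.8 h = 5,197 Wh = 5.197 kWh
washing machine: 488 W × 14 h = 6,832 Wh = 6.832 kWh
LED light strip: 10.2 W × 7.65 h = 78 Wh = 0.07803 kWh
clothes dryer: 4270 W × 5.6 h = 23,912 Wh = 23.91 kWh
Total energy = 5.197 + 6.832 + 0.07803 + 23.91 = 36.02 kWh
Cost = 36.02 kWh × €0.0963 = €3.47

€3.47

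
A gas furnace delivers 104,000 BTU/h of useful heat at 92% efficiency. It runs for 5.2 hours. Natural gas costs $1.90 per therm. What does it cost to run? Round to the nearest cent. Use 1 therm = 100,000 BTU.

Heat delivered = 104,000 BTU/h × 5.2 h = 540,800 BTU
Gas input = 540,800 / 0.92 = 587,826 BTU
= 587,826 / 100,000 = 5.878 therm
Cost = 5.878 × $1.90/therm = $11.17

$11.17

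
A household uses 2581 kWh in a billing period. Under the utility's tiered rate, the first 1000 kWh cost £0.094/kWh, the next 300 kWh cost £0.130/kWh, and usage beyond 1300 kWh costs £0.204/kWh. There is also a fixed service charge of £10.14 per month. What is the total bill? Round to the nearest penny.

£404.46

First 1000 kWh × £0.094 = £94.00
Next 300 kWh × £0.130 = £39.00
Remaining 1281 kWh × £0.204 = £261.32
Energy charge = £394.32; + service £10.14 = £404.46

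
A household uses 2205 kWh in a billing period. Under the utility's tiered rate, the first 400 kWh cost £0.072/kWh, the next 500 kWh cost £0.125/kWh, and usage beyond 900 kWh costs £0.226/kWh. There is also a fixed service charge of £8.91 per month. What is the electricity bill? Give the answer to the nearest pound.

£395

First 400 kWh × £0.072 = £28.80
Next 500 kWh × £0.125 = £62.50
Remaining 1305 kWh × £0.226 = £294.93
Energy charge = £386.23; + service £8.91 = £395.14 ≈ £395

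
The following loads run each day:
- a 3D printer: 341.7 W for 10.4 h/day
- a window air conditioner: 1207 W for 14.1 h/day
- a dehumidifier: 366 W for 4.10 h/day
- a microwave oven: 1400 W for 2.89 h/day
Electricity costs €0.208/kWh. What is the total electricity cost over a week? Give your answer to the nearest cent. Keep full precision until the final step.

3D printer: 341.7 W × 10.4 h × 7 d = 24,876 Wh = 24.88 kWh
window air conditioner: 1207 W × 14.1 h × 7 d = 119,131 Wh = 119.1 kWh
dehumidifier: 366 W × 4.10 h × 7 d = 10,504 Wh = 10.5 kWh
microwave oven: 1400 W × 2.89 h × 7 d = 28,322 Wh = 28.32 kWh
Total energy = 24.88 + 119.1 + 10.5 + 28.32 = 182.8 kWh
Cost = 182.8 kWh × €0.208 = €38.03

€38.03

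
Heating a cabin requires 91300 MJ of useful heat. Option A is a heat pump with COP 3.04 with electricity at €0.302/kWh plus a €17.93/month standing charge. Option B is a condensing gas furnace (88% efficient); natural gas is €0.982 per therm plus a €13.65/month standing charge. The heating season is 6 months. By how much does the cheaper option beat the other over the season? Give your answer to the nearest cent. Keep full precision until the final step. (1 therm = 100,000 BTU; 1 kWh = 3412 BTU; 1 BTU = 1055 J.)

€1579.63

Heat load = 91300 MJ = 91,300,000,000 J / 1055 = 86,540,284 BTU
Gas: input = 86,540,284 / 0.88 = 98,341,232 BTU = 983.4 therm → 983.4 × €0.982 = €965.71; + 6 × €13.65 standing = €1,047.61
Heat pump: 86,540,284 BTU / 3412 = 25,360 kWh heat; / 3.04 = 8,343 kWh in → × €0.302 = €2,519.66; + 6 × €17.93 standing = €2,627.24
Difference = |€1,047.61 − €2,627.24| = €1,579.63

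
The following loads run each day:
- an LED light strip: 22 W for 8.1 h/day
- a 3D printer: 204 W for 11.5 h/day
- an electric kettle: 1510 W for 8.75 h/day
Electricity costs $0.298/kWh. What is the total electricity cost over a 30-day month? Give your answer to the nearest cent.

LED light strip: 22 W × 8.1 h × 30 d = 5,346 Wh = 5.346 kWh
3D printer: 204 W × 11.5 h × 30 d = 70,380 Wh = 70.38 kWh
electric kettle: 1510 W × 8.75 h × 30 d = 396,375 Wh = 396.4 kWh
Total energy = 5.346 + 70.38 + 396.4 = 472.1 kWh
Cost = 472.1 kWh × $0.298 = $140.69

$140.69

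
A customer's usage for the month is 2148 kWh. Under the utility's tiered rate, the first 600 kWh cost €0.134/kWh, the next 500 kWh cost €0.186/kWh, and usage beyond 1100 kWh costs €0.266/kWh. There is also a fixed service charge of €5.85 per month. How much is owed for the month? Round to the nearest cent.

€458.02

First 600 kWh × €0.134 = €80.40
Next 500 kWh × €0.186 = €93.00
Remaining 1048 kWh × €0.266 = €278.77
Energy charge = €452.17; + service €5.85 = €458.02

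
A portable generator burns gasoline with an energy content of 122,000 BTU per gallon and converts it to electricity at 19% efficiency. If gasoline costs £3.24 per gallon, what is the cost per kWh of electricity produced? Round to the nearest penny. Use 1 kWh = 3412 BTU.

Electrical output per gallon = 122,000 BTU × 0.19 / 3412 BTU/kWh = 6.794 kWh
Cost per kWh = £3.24 / 6.794 kWh = £0.477

£0.48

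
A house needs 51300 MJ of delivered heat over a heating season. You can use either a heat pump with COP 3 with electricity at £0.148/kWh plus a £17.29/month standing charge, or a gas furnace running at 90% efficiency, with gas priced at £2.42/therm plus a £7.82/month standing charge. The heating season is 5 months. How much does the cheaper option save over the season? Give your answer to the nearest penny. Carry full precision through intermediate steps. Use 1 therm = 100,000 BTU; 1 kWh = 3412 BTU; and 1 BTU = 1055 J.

£557.07

Heat load = 51300 MJ = 51,300,000,000 J / 1055 = 48,625,592 BTU
Gas: input = 48,625,592 / 0.90 = 54,028,436 BTU = 540.3 therm → 540.3 × £2.42 = £1,307.49; + 5 × £7.82 standing = £1,346.59
Heat pump: 48,625,592 BTU / 3412 = 14,250 kWh heat; / 3 = 4,750 kWh in → × £0.148 = £703.07; + 5 × £17.29 standing = £789.52
Difference = |£1,346.59 − £789.52| = £557.07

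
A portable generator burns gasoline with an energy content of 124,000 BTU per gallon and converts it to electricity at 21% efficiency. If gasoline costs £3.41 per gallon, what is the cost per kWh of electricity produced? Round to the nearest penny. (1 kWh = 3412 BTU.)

Electrical output per gallon = 124,000 BTU × 0.21 / 3412 BTU/kWh = 7.632 kWh
Cost per kWh = £3.41 / 7.632 kWh = £0.447

£0.45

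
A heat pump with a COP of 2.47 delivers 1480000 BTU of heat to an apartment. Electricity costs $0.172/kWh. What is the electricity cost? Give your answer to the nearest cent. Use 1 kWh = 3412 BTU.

$30.21

Heat delivered = 1,480,000 BTU / 3412 = 433.8 kWh
Electrical input = 433.8 kWh / 2.47 = 175.6 kWh
Cost = 175.6 × $0.172/kWh = $30.21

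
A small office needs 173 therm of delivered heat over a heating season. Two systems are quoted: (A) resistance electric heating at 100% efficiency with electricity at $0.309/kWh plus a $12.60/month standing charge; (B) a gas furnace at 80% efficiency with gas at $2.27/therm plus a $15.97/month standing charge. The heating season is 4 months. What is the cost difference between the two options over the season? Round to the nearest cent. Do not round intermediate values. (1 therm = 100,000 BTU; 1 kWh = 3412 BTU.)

Heat load = 173 therm × 100,000 = 17,300,000 BTU
Gas: input = 17,300,000 / 0.80 = 21,625,000 BTU = 216.2 therm → 216.2 × $2.27 = $490.89; + 4 × $15.97 standing = $554.77
Electric: 17,300,000 BTU / 3412 = 5,070 kWh → × $0.309 = $1,566.74; + 4 × $12.60 standing = $1,617.14
Difference = |$554.77 − $1,617.14| = $1,062.37

$1062.37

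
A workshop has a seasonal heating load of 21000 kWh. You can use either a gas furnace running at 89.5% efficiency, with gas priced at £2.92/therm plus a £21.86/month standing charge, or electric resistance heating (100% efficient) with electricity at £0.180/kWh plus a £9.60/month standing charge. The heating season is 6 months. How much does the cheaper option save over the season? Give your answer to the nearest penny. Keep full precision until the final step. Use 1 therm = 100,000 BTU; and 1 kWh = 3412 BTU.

£1368.74

Heat load = 21000 kWh × 3412 = 71,652,000 BTU
Gas: input = 71,652,000 / 0.895 = 80,058,101 BTU = 800.6 therm → 800.6 × £2.92 = £2,337.70; + 6 × £21.86 standing = £2,468.86
Electric: 71,652,000 BTU / 3412 = 21,000 kWh → × £0.180 = £3,780.00; + 6 × £9.60 standing = £3,837.60
Difference = |£2,468.86 − £3,837.60| = £1,368.74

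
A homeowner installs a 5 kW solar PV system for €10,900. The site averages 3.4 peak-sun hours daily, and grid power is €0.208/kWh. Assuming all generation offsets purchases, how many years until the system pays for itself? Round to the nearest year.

Daily generation = 5 kW × 3.4 h = 17 kWh
Annual generation = 17 × 365 = 6205 kWh
Annual savings = 6205 × €0.208 = €1,290.64
Payback = €10,900 / €1,290.64 = 8.45 years

8 years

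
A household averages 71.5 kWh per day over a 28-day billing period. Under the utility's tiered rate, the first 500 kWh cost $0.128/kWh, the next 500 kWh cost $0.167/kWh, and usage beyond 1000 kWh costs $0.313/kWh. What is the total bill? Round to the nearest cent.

Usage = 71.5 kWh/day × 28 days = 2002 kWh
First 500 kWh × $0.128 = $64.00
Next 500 kWh × $0.167 = $83.50
Remaining 1002 kWh × $0.313 = $313.63
Total = $461.13

$461.13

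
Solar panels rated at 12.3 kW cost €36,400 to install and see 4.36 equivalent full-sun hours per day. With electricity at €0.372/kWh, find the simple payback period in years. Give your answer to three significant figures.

Daily generation = 12.3 kW × 4.36 h = 53.63 kWh
Annual generation = 53.63 × 365 = 19574 kWh
Annual savings = 19574 × €0.372 = €7,281.61
Payback = €36,400 / €7,281.61 = 5 years

5 years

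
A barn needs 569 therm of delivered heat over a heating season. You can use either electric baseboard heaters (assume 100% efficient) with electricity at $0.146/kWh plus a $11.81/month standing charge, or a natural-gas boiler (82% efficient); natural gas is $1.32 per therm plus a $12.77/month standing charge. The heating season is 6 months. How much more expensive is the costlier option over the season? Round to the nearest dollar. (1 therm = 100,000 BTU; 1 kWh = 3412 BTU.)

Heat load = 569 therm × 100,000 = 56,900,000 BTU
Gas: input = 56,900,000 / 0.82 = 69,390,244 BTU = 693.9 therm → 693.9 × $1.32 = $915.95; + 6 × $12.77 standing = $992.57
Electric: 56,900,000 BTU / 3412 = 16,680 kWh → × $0.146 = $2,434.76; + 6 × $11.81 standing = $2,505.62
Difference = |$992.57 − $2,505.62| = $1,513.05 ≈ $1513

$1513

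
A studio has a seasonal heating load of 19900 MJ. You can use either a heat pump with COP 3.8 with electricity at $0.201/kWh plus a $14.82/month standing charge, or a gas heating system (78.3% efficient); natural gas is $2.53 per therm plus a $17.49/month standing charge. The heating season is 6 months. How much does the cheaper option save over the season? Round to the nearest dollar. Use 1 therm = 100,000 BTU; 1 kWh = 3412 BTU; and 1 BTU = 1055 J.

$333

Heat load = 19900 MJ = 19,900,000,000 J / 1055 = 18,862,559 BTU
Gas: input = 18,862,559 / 0.783 = 24,090,114 BTU = 240.9 therm → 240.9 × $2.53 = $609.48; + 6 × $17.49 standing = $714.42
Heat pump: 18,862,559 BTU / 3412 = 5,528 kWh heat; / 3.8 = 1,455 kWh in → × $0.201 = $292.42; + 6 × $14.82 standing = $381.34
Difference = |$714.42 − $381.34| = $333.08 ≈ $333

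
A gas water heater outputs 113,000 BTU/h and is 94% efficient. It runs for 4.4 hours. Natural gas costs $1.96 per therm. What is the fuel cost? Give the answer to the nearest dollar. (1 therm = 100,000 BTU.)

Heat delivered = 113,000 BTU/h × 4.4 h = 497,200 BTU
Gas input = 497,200 / 0.94 = 528,936 BTU
= 528,936 / 100,000 = 5.289 therm
Cost = 5.289 × $1.96/therm = $10.37 ≈ $10

$10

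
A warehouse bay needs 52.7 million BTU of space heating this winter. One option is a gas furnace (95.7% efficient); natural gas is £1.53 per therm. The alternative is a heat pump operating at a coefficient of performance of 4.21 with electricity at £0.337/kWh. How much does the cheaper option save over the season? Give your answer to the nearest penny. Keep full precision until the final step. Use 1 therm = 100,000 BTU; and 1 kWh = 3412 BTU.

Heat load = 52.7 × 10⁶ BTU = 52,700,000 BTU
Gas: input = 52,700,000 / 0.957 = 55,067,921 BTU = 550.7 therm → 550.7 × £1.53 = £842.54
Heat pump: 52,700,000 BTU / 3412 = 15,450 kWh heat; / 4.21 = 3,669 kWh in → × £0.337 = £1,236.37
Difference = |£842.54 − £1,236.37| = £393.83

£393.83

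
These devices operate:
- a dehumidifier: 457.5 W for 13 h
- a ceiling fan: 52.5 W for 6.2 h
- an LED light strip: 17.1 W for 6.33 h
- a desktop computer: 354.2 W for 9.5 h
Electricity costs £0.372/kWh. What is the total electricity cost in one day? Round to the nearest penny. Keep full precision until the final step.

dehumidifier: 457.5 W × 13 h = 5,948 Wh = 5.947 kWh
ceiling fan: 52.5 W × 6.2 h = 326 Wh = 0.3255 kWh
LED light strip: 17.1 W × 6.33 h = 108 Wh = 0.1082 kWh
desktop computer: 354.2 W × 9.5 h = 3,365 Wh = 3.365 kWh
Total energy = 5.947 + 0.3255 + 0.1082 + 3.365 = 9.746 kWh
Cost = 9.746 kWh × £0.372 = £3.63

£3.63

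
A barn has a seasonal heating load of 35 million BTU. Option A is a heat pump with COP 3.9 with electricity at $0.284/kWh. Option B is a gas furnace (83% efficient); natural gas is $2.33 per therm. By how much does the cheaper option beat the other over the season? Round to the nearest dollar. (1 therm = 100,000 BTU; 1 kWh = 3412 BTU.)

Heat load = 35 × 10⁶ BTU = 35,000,000 BTU
Gas: input = 35,000,000 / 0.83 = 42,168,675 BTU = 421.7 therm → 421.7 × $2.33 = $982.53
Heat pump: 35,000,000 BTU / 3412 = 10,260 kWh heat; / 3.9 = 2,630 kWh in → × $0.284 = $746.99
Difference = |$982.53 − $746.99| = $235.54 ≈ $236

$236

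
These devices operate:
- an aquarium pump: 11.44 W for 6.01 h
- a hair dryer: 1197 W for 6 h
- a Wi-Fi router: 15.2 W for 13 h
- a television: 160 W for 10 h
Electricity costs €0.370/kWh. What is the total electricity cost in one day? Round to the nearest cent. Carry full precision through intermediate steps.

€3.35

aquarium pump: 11.44 W × 6.01 h = 69 Wh = 0.06875 kWh
hair dryer: 1197 W × 6 h = 7,182 Wh = 7.182 kWh
Wi-Fi router: 15.2 W × 13 h = 198 Wh = 0.1976 kWh
television: 160 W × 10 h = 1,600 Wh = 1.6 kWh
Total energy = 0.06875 + 7.182 + 0.1976 + 1.6 = 9.048 kWh
Cost = 9.048 kWh × €0.370 = €3.35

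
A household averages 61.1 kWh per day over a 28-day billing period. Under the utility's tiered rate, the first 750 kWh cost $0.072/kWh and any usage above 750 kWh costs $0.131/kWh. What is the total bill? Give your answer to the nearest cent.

Usage = 61.1 kWh/day × 28 days = 1710.8 kWh
First 750 kWh × $0.072 = $54.00
Remaining 960.8 kWh × $0.131 = $125.86
Total = $179.86

$179.86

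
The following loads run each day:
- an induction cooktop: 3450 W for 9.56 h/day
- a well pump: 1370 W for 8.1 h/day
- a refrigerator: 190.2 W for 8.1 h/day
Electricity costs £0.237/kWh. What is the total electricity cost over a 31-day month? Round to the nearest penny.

£335.17

induction cooktop: 3450 W × 9.56 h × 31 d = 1,022,442 Wh = 1,022 kWh
well pump: 1370 W × 8.1 h × 31 d = 344,007 Wh = 344 kWh
refrigerator: 190.2 W × 8.1 h × 31 d = 47,759 Wh = 47.76 kWh
Total energy = 1,022 + 344 + 47.76 = 1,414 kWh
Cost = 1,414 kWh × £0.237 = £335.17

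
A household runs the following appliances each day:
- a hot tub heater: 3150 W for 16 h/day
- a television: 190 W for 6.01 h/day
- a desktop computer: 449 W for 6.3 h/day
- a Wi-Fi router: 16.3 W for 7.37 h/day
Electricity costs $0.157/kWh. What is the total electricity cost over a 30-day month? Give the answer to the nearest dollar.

hot tub heater: 3150 W × 16 h × 30 d = 1,512,000 Wh = 1,512 kWh
television: 190 W × 6.01 h × 30 d = 34,257 Wh = 34.26 kWh
desktop computer: 449 W × 6.3 h × 30 d = 84,861 Wh = 84.86 kWh
Wi-Fi router: 16.3 W × 7.37 h × 30 d = 3,604 Wh = 3.604 kWh
Total energy = 1,512 + 34.26 + 84.86 + 3.604 = 1,635 kWh
Cost = 1,635 kWh × $0.157 = $256.65 ≈ $257

$257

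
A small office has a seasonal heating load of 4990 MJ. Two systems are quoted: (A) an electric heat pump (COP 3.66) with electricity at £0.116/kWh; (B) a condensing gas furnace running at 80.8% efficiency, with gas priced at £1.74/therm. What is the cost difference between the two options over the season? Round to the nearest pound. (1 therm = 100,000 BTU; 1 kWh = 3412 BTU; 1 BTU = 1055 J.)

Heat load = 4990 MJ = 4,990,000,000 J / 1055 = 4,729,858 BTU
Gas: input = 4,729,858 / 0.808 = 5,853,784 BTU = 58.54 therm → 58.54 × £1.74 = £101.86
Heat pump: 4,729,858 BTU / 3412 = 1,386 kWh heat; / 3.66 = 378.8 kWh in → × £0.116 = £43.94
Difference = |£101.86 − £43.94| = £57.92 ≈ £58

£58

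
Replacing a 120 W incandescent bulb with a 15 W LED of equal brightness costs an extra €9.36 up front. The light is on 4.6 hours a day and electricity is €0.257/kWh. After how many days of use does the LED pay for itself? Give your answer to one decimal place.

75.4 days

Power saved = 120 − 15 = 105 W
Daily energy saved = 105 W × 4.6 h = 483 Wh = 0.483 kWh
Daily savings = 0.483 × €0.257 = €0.1241
Payback = €9.36 / €0.1241 per day = 75.4 days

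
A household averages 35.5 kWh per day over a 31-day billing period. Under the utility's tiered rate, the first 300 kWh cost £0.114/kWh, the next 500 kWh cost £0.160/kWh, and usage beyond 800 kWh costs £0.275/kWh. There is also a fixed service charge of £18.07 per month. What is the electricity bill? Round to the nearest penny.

Usage = 35.5 kWh/day × 31 days = 1100.5 kWh
First 300 kWh × £0.114 = £34.20
Next 500 kWh × £0.160 = £80.00
Remaining 300.5 kWh × £0.275 = £82.64
Energy charge = £196.84; + service £18.07 = £214.91

£214.91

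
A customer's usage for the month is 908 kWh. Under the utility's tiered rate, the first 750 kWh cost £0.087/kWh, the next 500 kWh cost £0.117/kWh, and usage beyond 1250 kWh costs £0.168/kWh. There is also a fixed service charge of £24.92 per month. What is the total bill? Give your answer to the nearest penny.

First 750 kWh × £0.087 = £65.25
Next 158 kWh × £0.117 = £18.49
Remaining tier: 0 kWh (not reached)
Energy charge = £83.74; + service £24.92 = £108.66

£108.66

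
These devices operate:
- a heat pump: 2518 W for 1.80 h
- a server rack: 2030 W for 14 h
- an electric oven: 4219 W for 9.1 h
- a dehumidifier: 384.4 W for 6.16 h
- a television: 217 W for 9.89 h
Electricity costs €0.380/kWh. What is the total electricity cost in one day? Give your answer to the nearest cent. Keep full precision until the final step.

heat pump: 2518 W × 1.80 h = 4,532 Wh = 4.532 kWh
server rack: 2030 W × 14 h = 28,420 Wh = 28.42 kWh
electric oven: 4219 W × 9.1 h = 38,393 Wh = 38.39 kWh
dehumidifier: 384.4 W × 6.16 h = 2,368 Wh = 2.368 kWh
television: 217 W × 9.89 h = 2,146 Wh = 2.146 kWh
Total energy = 4.532 + 28.42 + 38.39 + 2.368 + 2.146 = 75.86 kWh
Cost = 75.86 kWh × €0.380 = €28.83

€28.83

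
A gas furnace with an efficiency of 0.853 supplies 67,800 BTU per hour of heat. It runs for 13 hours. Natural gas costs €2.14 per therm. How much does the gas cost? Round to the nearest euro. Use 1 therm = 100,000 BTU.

€22

Heat delivered = 67,800 BTU/h × 13 h = 881,400 BTU
Gas input = 881,400 / 0.853 = 1,033,294 BTU
= 1,033,294 / 100,000 = 10.33 therm
Cost = 10.33 × €2.14/therm = €22.11 ≈ €22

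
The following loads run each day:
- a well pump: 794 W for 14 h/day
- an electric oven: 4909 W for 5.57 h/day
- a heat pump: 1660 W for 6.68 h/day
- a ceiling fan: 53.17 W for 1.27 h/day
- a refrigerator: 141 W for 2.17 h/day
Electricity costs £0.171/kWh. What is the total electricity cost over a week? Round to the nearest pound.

£60

well pump: 794 W × 14 h × 7 d = 77,812 Wh = 77.81 kWh
electric oven: 4909 W × 5.57 h × 7 d = 191,402 Wh = 191.4 kWh
heat pump: 1660 W × 6.68 h × 7 d = 77,622 Wh = 77.62 kWh
ceiling fan: 53.17 W × 1.27 h × 7 d = 473 Wh = 0.4727 kWh
refrigerator: 141 W × 2.17 h × 7 d = 2,142 Wh = 2.142 kWh
Total energy = 77.81 + 191.4 + 77.62 + 0.4727 + 2.142 = 349.4 kWh
Cost = 349.4 kWh × £0.171 = £59.76 ≈ £60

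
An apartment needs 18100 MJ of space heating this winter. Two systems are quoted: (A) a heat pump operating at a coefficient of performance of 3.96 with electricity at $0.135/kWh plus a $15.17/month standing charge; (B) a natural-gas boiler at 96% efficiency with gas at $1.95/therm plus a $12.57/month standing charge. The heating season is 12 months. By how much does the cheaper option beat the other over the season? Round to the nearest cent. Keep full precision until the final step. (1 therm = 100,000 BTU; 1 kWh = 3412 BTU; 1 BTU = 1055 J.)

Heat load = 18100 MJ = 18,100,000,000 J / 1055 = 17,156,398 BTU
Gas: input = 17,156,398 / 0.96 = 17,871,248 BTU = 178.7 therm → 178.7 × $1.95 = $348.49; + 12 × $12.57 standing = $499.33
Heat pump: 17,156,398 BTU / 3412 = 5,028 kWh heat; / 3.96 = 1,270 kWh in → × $0.135 = $171.42; + 12 × $15.17 standing = $353.46
Difference = |$499.33 − $353.46| = $145.87

$145.87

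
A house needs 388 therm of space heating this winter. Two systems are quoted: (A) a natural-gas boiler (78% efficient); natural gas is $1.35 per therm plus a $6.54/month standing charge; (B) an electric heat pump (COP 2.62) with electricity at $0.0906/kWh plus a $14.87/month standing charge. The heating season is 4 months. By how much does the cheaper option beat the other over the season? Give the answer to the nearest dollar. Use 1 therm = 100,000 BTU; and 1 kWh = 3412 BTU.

$245

Heat load = 388 therm × 100,000 = 38,800,000 BTU
Gas: input = 38,800,000 / 0.78 = 49,743,590 BTU = 497.4 therm → 497.4 × $1.35 = $671.54; + 4 × $6.54 standing = $697.70
Heat pump: 38,800,000 BTU / 3412 = 11,370 kWh heat; / 2.62 = 4,340 kWh in → × $0.0906 = $393.23; + 4 × $14.87 standing = $452.71
Difference = |$697.70 − $452.71| = $244.99 ≈ $245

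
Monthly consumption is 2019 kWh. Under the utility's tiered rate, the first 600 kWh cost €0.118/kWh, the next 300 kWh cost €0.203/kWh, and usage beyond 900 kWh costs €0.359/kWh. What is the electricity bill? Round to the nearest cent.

€533.42

First 600 kWh × €0.118 = €70.80
Next 300 kWh × €0.203 = €60.90
Remaining 1119 kWh × €0.359 = €401.72
Total = €533.42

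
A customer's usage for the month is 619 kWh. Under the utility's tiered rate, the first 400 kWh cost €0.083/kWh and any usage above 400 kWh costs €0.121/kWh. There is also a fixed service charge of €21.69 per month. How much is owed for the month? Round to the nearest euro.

€81

First 400 kWh × €0.083 = €33.20
Remaining 219 kWh × €0.121 = €26.50
Energy charge = €59.70; + service €21.69 = €81.39 ≈ €81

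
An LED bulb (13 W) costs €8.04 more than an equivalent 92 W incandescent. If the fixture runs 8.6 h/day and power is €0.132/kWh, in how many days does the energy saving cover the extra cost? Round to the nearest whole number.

Power saved = 92 − 13 = 79 W
Daily energy saved = 79 W × 8.6 h = 679.4 Wh = 0.6794 kWh
Daily savings = 0.6794 × €0.132 = €0.0897
Payback = €8.04 / €0.0897 per day = 89.65 days

90 days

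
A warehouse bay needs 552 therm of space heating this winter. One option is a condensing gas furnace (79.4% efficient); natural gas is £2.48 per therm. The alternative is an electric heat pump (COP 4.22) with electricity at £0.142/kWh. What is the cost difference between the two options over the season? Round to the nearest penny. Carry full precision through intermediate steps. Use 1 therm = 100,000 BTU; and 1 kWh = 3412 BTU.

Heat load = 552 therm × 100,000 = 55,200,000 BTU
Gas: input = 55,200,000 / 0.794 = 69,521,411 BTU = 695.2 therm → 695.2 × £2.48 = £1,724.13
Heat pump: 55,200,000 BTU / 3412 = 16,180 kWh heat; / 4.22 = 3,834 kWh in → × £0.142 = £544.38
Difference = |£1,724.13 − £544.38| = £1,179.75

£1179.75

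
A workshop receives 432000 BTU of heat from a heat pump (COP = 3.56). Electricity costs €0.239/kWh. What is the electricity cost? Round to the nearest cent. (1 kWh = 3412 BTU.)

€8.50

Heat delivered = 432,000 BTU / 3412 = 126.6 kWh
Electrical input = 126.6 kWh / 3.56 = 35.57 kWh
Cost = 35.57 × €0.239/kWh = €8.50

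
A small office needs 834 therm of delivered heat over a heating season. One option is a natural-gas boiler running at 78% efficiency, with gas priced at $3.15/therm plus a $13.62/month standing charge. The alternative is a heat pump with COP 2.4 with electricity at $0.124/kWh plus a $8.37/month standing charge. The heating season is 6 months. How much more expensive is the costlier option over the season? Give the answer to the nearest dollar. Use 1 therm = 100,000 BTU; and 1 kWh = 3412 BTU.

$2137

Heat load = 834 therm × 100,000 = 83,400,000 BTU
Gas: input = 83,400,000 / 0.78 = 106,923,077 BTU = 1,069 therm → 1,069 × $3.15 = $3,368.08; + 6 × $13.62 standing = $3,449.80
Heat pump: 83,400,000 BTU / 3412 = 24,440 kWh heat; / 2.4 = 10,180 kWh in → × $0.124 = $1,262.90; + 6 × $8.37 standing = $1,313.12
Difference = |$3,449.80 − $1,313.12| = $2,136.68 ≈ $2137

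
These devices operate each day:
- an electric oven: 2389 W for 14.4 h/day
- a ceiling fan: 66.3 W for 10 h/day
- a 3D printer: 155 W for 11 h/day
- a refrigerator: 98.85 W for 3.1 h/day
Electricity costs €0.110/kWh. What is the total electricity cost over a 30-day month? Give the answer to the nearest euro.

electric oven: 2389 W × 14.4 h × 30 d = 1,032,048 Wh = 1,032 kWh
ceiling fan: 66.3 W × 10 h × 30 d = 19,890 Wh = 19.89 kWh
3D printer: 155 W × 11 h × 30 d = 51,150 Wh = 51.15 kWh
refrigerator: 98.85 W × 3.1 h × 30 d = 9,193 Wh = 9.193 kWh
Total energy = 1,032 + 19.89 + 51.15 + 9.193 = 1,112 kWh
Cost = 1,112 kWh × €0.110 = €122.35 ≈ €122

€122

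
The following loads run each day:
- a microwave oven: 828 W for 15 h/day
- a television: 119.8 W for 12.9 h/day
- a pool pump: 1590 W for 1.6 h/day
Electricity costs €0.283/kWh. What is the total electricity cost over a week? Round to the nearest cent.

€32.71

microwave oven: 828 W × 15 h × 7 d = 86,940 Wh = 86.94 kWh
television: 119.8 W × 12.9 h × 7 d = 10,818 Wh = 10.82 kWh
pool pump: 1590 W × 1.6 h × 7 d = 17,808 Wh = 17.81 kWh
Total energy = 86.94 + 10.82 + 17.81 = 115.6 kWh
Cost = 115.6 kWh × €0.283 = €32.71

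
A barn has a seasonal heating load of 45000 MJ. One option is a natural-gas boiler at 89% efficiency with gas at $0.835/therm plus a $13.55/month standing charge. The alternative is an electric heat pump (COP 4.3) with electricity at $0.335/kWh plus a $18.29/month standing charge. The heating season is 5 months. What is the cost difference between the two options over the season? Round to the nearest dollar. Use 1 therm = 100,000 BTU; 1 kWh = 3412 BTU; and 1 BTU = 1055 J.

$597

Heat load = 45000 MJ = 45,000,000,000 J / 1055 = 42,654,028 BTU
Gas: input = 42,654,028 / 0.89 = 47,925,875 BTU = 479.3 therm → 479.3 × $0.835 = $400.18; + 5 × $13.55 standing = $467.93
Heat pump: 42,654,028 BTU / 3412 = 12,500 kWh heat; / 4.3 = 2,907 kWh in → × $0.335 = $973.93; + 5 × $18.29 standing = $1,065.38
Difference = |$467.93 − $1,065.38| = $597.45 ≈ $597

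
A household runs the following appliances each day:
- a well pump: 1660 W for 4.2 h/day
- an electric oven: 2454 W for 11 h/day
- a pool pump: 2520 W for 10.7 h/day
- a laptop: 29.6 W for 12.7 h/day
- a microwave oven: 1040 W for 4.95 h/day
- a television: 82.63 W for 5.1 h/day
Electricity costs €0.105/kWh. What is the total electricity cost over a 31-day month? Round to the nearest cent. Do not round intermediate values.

well pump: 1660 W × 4.2 h × 31 d = 216,132 Wh = 216.1 kWh
electric oven: 2454 W × 11 h × 31 d = 836,814 Wh = 836.8 kWh
pool pump: 2520 W × 10.7 h × 31 d = 835,884 Wh = 835.9 kWh
laptop: 29.6 W × 12.7 h × 31 d = 11,654 Wh = 11.65 kWh
microwave oven: 1040 W × 4.95 h × 31 d = 159,588 Wh = 159.6 kWh
television: 82.63 W × 5.1 h × 31 d = 13,064 Wh = 13.06 kWh
Total energy = 216.1 + 836.8 + 835.9 + 11.65 + 159.6 + 13.06 = 2,073 kWh
Cost = 2,073 kWh × €0.105 = €217.68

€217.68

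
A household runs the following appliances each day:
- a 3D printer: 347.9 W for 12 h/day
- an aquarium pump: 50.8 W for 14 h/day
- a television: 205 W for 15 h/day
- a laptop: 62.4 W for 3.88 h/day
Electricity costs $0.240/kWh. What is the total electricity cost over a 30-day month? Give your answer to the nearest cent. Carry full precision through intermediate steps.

3D printer: 347.9 W × 12 h × 30 d = 125,244 Wh = 125.2 kWh
aquarium pump: 50.8 W × 14 h × 30 d = 21,336 Wh = 21.34 kWh
television: 205 W × 15 h × 30 d = 92,250 Wh = 92.25 kWh
laptop: 62.4 W × 3.88 h × 30 d = 7,263 Wh = 7.263 kWh
Total energy = 125.2 + 21.34 + 92.25 + 7.263 = 246.1 kWh
Cost = 246.1 kWh × $0.240 = $59.06

$59.06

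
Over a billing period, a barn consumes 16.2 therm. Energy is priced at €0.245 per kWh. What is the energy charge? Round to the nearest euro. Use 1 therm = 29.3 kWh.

€116

16.2 therm × (29.3 kWh/therm) = 474.7 kWh
Cost = 474.7 kWh × €0.245/kWh = €116.29 ≈ €116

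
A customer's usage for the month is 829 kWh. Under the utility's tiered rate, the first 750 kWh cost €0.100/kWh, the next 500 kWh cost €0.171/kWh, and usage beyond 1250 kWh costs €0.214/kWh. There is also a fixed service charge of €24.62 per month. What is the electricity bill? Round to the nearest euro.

First 750 kWh × €0.100 = €75.00
Next 79 kWh × €0.171 = €13.51
Remaining tier: 0 kWh (not reached)
Energy charge = €88.51; + service €24.62 = €113.13 ≈ €113

€113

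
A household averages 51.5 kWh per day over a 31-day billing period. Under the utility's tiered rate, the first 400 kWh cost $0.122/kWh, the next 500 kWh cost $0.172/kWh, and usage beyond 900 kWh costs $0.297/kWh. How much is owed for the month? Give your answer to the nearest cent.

Usage = 51.5 kWh/day × 31 days = 1596.5 kWh
First 400 kWh × $0.122 = $48.80
Next 500 kWh × $0.172 = $86.00
Remaining 696.5 kWh × $0.297 = $206.86
Total = $341.66

$341.66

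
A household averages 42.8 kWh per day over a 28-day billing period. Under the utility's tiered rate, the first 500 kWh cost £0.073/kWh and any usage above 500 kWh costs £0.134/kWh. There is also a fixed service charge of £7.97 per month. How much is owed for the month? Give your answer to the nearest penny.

£138.06

Usage = 42.8 kWh/day × 28 days = 1198.4 kWh
First 500 kWh × £0.073 = £36.50
Remaining 698.4 kWh × £0.134 = £93.59
Energy charge = £130.09; + service £7.97 = £138.06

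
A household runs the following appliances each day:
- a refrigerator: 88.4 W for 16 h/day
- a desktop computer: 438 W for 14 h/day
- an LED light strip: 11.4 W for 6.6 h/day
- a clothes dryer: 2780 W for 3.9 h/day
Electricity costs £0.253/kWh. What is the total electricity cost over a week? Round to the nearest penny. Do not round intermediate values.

refrigerator: 88.4 W × 16 h × 7 d = 9,901 Wh = 9.901 kWh
desktop computer: 438 W × 14 h × 7 d = 42,924 Wh = 42.92 kWh
LED light strip: 11.4 W × 6.6 h × 7 d = 527 Wh = 0.5267 kWh
clothes dryer: 2780 W × 3.9 h × 7 d = 75,894 Wh = 75.89 kWh
Total energy = 9.901 + 42.92 + 0.5267 + 75.89 = 129.2 kWh
Cost = 129.2 kWh × £0.253 = £32.70

£32.70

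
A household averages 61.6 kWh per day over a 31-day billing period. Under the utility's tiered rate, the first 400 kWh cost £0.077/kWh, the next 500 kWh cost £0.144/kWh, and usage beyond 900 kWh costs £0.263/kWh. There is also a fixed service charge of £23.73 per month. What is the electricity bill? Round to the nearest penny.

£392.05

Usage = 61.6 kWh/day × 31 days = 1909.6 kWh
First 400 kWh × £0.077 = £30.80
Next 500 kWh × £0.144 = £72.00
Remaining 1009.6 kWh × £0.263 = £265.52
Energy charge = £368.32; + service £23.73 = £392.05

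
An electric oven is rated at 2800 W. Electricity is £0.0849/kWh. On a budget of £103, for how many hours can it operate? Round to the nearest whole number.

433 h

Energy budget = £103 / £0.0849 per kWh = 1,213 kWh = 1,213,192 Wh
Runtime = 1,213,192 Wh / 2800 W = 433.3 h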